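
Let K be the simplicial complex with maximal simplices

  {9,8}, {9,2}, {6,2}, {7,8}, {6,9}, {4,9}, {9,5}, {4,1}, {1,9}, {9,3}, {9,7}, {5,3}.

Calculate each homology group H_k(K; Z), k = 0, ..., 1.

H_0 = Z,  H_1 = Z^4.

K has 9 vertices, 12 edges.
rank ∂_0 = 0, rank ∂_1 = 8 ⇒ b_0 = 9 − 0 − 8 = 1; all invariant factors of ∂_1 are 1 so no torsion. So H_0 ≅ Z.
rank ∂_1 = 8, rank ∂_2 = 0 ⇒ b_1 = 12 − 8 − 0 = 4. So H_1 ≅ Z^4.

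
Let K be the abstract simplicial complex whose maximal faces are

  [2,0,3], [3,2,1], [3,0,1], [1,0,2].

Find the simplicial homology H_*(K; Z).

We work with the vertex ordering 0 < 1 < 2 < 3. The simplices of K, each written with vertices in increasing order, are:

  0-simplices (4): [0], [1], [2], [3]
  1-simplices (6): [0,1], [0,2], [0,3], [1,2], [1,3], [2,3]
  2-simplices (4): [0,1,2], [0,1,3], [0,2,3], [1,2,3]

so the chain groups are C_0 ≅ Z^4, C_1 ≅ Z^6, C_2 ≅ Z^4.

∂_1: C_1 → C_0 is given by ∂[p,q] = [q] − [p]. For instance
  ∂[2,3] = [3] − [2].
This gives a 4×6 integer matrix of rank 3; reducing to Smith normal form yields diagonal entries (1,1,1).

Boundary ∂_2: C_2 → C_1 maps a triangle to the signed sum of its edges. For instance
  ∂[0,1,2] = [1,2] − [0,2] + [0,1],
  ∂[1,2,3] = [2,3] − [1,3] + [1,2].
As a 6×4 matrix over Z this has rank 3, with invariant factors (1,1,1).

Computing H_k = (kernel of ∂_k) / (image of ∂_{k+1}):

  H_0: rank C_0 − rank ∂_1 = 4 − 3 = 1, and the invariant factors of ∂_1 are all 1, so H_0 = Z.
  H_1: rank ker ∂_1 − rank ∂_2 = (6 − 3) − 3 = 0, and the invariant factors of ∂_2 are all 1, so H_1 = 0.
  H_2: rank ker ∂_2 − rank ∂_3 = (4 − 3) − 0 = 1, and there is no ∂_3, so H_2 = Z.

As a check, the Euler characteristic is 4 − 6 + 4 = 2, which agrees with 1 − 0 + 1 = 2.

H_0 = Z,  H_1 = 0,  H_2 = Z.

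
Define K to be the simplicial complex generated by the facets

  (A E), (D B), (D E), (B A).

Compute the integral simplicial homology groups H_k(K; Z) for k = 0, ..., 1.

Fix the vertex order A < B < D < E and write every simplex with vertices in increasing order. Then dim K = 1 and the simplices of K are:

  0-simplices (4): A, B, D, E
  1-simplices (4): AB, AE, BD, DE

giving chain groups C_0 ≅ Z^4, C_1 ≅ Z^4.

Boundary ∂_1: C_1 → C_0 maps an edge to its endpoints' difference, ∂[p,q] = q − p.
This gives a 4×4 integer matrix of rank 3; reducing to Smith normal form yields diagonal entries (1,1,1).

Computing H_k = (kernel of ∂_k) / (image of ∂_{k+1}):

  H_0: rank C_0 − rank ∂_1 = 4 − 3 = 1, and the invariant factors of ∂_1 are all 1, so H_0 = Z.
  H_1: rank ker ∂_1 − rank ∂_2 = (4 − 3) − 0 = 1, and there is no ∂_2, so H_1 = Z.

As a check, the Euler characteristic is 4 − 4 = 0, which agrees with 1 − 1 = 0.
(K is a triangulation of the circle S^1.)

H_0 = Z,  H_1 = Z.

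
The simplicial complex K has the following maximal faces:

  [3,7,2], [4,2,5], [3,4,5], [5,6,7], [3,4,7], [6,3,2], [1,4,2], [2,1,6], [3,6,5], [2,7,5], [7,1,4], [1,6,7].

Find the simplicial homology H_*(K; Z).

H_0 ≅ Z,  H_1 ≅ Z_2,  H_2 = 0.

K has 7 vertices, 18 edges, 12 triangles.
rank ∂_0 = 0, rank ∂_1 = 6 ⇒ b_0 = 7 − 0 − 6 = 1; all invariant factors of ∂_1 are 1 so no torsion. So H_0 ≅ Z.
rank ∂_1 = 6, rank ∂_2 = 12 ⇒ b_1 = 18 − 6 − 12 = 0; ∂_2 has invariant factor(s) [2] giving torsion. So H_1 ≅ Z_2.
rank ∂_2 = 12, rank ∂_3 = 0 ⇒ b_2 = 12 − 12 − 0 = 0. So H_2 ≅ 0.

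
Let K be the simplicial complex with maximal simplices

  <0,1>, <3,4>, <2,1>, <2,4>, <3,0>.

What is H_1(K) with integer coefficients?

H_1 = Z.

We work with the vertex ordering 0 < 1 < 2 < 3 < 4. The simplices of K, each written with vertices in increasing order, are:

  0-simplices (5): [0], [1], [2], [3], [4]
  1-simplices (5): [0,1], [0,3], [1,2], [2,4], [3,4]

so the chain groups are C_0 ≅ Z^5, C_1 ≅ Z^5.

∂_1: C_1 → C_0 is given by ∂[p,q] = [q] − [p]. For instance
  ∂[1,2] = [2] − [1].
The 5×5 boundary matrix has rank 4 and Smith normal form diag(1,1,1,1).

From H_k ≅ ker(∂_k) / im(∂_{k+1}) we obtain:

  H_1: rank ker ∂_1 − rank ∂_2 = (5 − 4) − 0 = 1, and there is no ∂_2, so H_1 = Z.

(K is a triangulation of the circle S^1.)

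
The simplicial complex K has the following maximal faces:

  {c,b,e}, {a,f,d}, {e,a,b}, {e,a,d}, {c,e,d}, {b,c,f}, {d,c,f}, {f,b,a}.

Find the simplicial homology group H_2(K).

K has 6 vertices, 12 edges, 8 triangles.
rank ∂_2 = 7, rank ∂_3 = 0 ⇒ b_2 = 8 − 7 − 0 = 1. So H_2 = Z.

H_2 = Z.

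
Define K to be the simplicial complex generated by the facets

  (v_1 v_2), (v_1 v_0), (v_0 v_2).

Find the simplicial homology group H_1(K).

K has 3 vertices, 3 edges.
rank ∂_1 = 2, rank ∂_2 = 0 ⇒ b_1 = 3 − 2 − 0 = 1. So H_1 = Z.

H_1 = Z.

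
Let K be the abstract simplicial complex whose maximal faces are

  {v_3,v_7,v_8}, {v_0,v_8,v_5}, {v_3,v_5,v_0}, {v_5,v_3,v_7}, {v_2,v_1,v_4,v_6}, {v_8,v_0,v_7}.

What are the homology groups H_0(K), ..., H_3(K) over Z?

H_0 ≅ Z^2,  H_1 ≅ Z,  H_2 = 0,  H_3 = 0.

Fix the vertex order v_0 < v_1 < v_2 < v_3 < v_4 < v_5 < v_6 < v_7 < v_8 and write every simplex with vertices in increasing order. Then dim K = 3 and the simplices of K are:

  0-simplices (9): [v_0], [v_1], [v_2], [v_3], [v_4], [v_5], [v_6], [v_7], [v_8]
  1-simplices (16): (16 of them)
  2-simplices (9): [v_0,v_3,v_5], [v_0,v_5,v_8], [v_0,v_7,v_8], [v_1,v_2,v_4], [v_1,v_2,v_6], [v_1,v_4,v_6], [v_2,v_4,v_6], [v_3,v_5,v_7], [v_3,v_7,v_8]
  3-simplices (1): [v_1,v_2,v_4,v_6]

giving chain groups C_0 ≅ Z^9, C_1 ≅ Z^16, C_2 ≅ Z^9, C_3 ≅ Z^1.

Boundary ∂_1: C_1 → C_0 sends each edge [p,q] (with p < q) to q − p. For instance
  ∂[v_3,v_5] = [v_5] − [v_3].
This gives a 9×16 integer matrix of rank 7; reducing to Smith normal form yields diagonal entries (1,1,1,1,1,1,1).

The boundary map ∂_2: C_2 → C_1 sends each 2-simplex [p,q,r] to [q,r] − [p,r] + [p,q]. For instance
  ∂[v_0,v_5,v_8] = [v_5,v_8] − [v_0,v_8] + [v_0,v_5],
  ∂[v_1,v_2,v_4] = [v_2,v_4] − [v_1,v_4] + [v_1,v_2].
The 16×9 boundary matrix has rank 8 and Smith normal form diag(1,1,1,1,1,1,1,1).

The boundary map ∂_3: C_3 → C_2 sends each 3-simplex σ to the alternating sum Σ_i (−1)^i (σ with its i-th vertex removed). For instance
  ∂[v_1,v_2,v_4,v_6] = [v_2,v_4,v_6] − [v_1,v_4,v_6] + [v_1,v_2,v_6] − [v_1,v_2,v_4].
The resulting 9×1 matrix has rank 1, and its Smith normal form has invariant factors (1).

Now H_k = ker ∂_k / im ∂_{k+1}, so:

  H_0: rank C_0 − rank ∂_1 = 9 − 7 = 2, and the invariant factors of ∂_1 are all 1, so H_0 = Z^2.
  H_1: rank ker ∂_1 − rank ∂_2 = (16 − 7) − 8 = 1, and the invariant factors of ∂_2 are all 1, so H_1 = Z.
  H_2: rank ker ∂_2 − rank ∂_3 = (9 − 8) − 1 = 0, and the invariant factors of ∂_3 are all 1, so H_2 = 0.
  H_3: rank ker ∂_3 − rank ∂_4 = (1 − 1) − 0 = 0, and there is no ∂_4, so H_3 = 0.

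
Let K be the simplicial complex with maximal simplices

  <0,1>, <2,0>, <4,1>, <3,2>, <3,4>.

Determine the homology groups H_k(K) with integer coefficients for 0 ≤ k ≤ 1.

Fix the vertex order 0 < 1 < 2 < 3 < 4 and write every simplex with vertices in increasing order. Then dim K = 1 and the simplices of K are:

  0-simplices (5): [0], [1], [2], [3], [4]
  1-simplices (5): [0,1], [0,2], [1,4], [2,3], [3,4]

so the chain groups are C_0 ≅ Z^5, C_1 ≅ Z^5.

Boundary ∂_1: C_1 → C_0 maps an edge to its endpoints' difference, ∂[p,q] = q − p. For instance
  ∂[0,1] = [1] − [0].
The 5×5 boundary matrix has rank 4 and Smith normal form diag(1,1,1,1).

From H_k ≅ ker(∂_k) / im(∂_{k+1}) we obtain:

  H_0: rank C_0 − rank ∂_1 = 5 − 4 = 1, and the invariant factors of ∂_1 are all 1, so H_0 ≅ Z.
  H_1: rank ker ∂_1 − rank ∂_2 = (5 − 4) − 0 = 1, and there is no ∂_2, so H_1 ≅ Z.

H_0 ≅ Z,  H_1 ≅ Z.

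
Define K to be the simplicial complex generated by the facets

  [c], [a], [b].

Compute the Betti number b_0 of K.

We work with the vertex ordering a < b < c. The simplices of K, each written with vertices in increasing order, are:

  0-simplices (3): a, b, c

giving chain groups C_0 ≅ Z^3.

Computing H_k = (kernel of ∂_k) / (image of ∂_{k+1}):

  H_0: rank C_0 − rank ∂_1 = 3 − 0 = 3, and there is no ∂_1, so H_0 ≅ Z^3.

Hence the Betti numbers are b_0 = 3.

b_0 = 3.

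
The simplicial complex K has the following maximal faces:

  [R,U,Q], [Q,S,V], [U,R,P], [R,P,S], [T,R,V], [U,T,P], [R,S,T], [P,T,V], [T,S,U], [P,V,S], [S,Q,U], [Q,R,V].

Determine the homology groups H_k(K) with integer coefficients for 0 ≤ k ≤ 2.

H_0 = Z,  H_1 = Z/2Z,  H_2 = 0.

We work with the vertex ordering P < Q < R < S < T < U < V. The simplices of K, each written with vertices in increasing order, are:

  0-simplices (7): P, Q, R, S, T, U, V
  1-simplices (18): PR, PS, PT, PU, PV, QR, QS, QU, QV, RS, RT, RU, RV, ST, SU, SV, TU, TV
  2-simplices (12): PRS, PRU, PSV, PTU, PTV, QRU, QRV, QSU, QSV, RST, RTV, STU

giving chain groups C_0 ≅ Z^7, C_1 ≅ Z^18, C_2 ≅ Z^12.

Boundary ∂_1: C_1 → C_0 sends each edge [p,q] (with p < q) to q − p.
This gives a 7×18 integer matrix of rank 6; reducing to Smith normal form yields diagonal entries (1,1,1,1,1,1).

The boundary map ∂_2: C_2 → C_1 maps a triangle to the signed sum of its edges. For instance
  ∂PTU = TU − PU + PT,
  ∂PTV = TV − PV + PT.
The 18×12 boundary matrix has rank 12 and Smith normal form diag(1,1,1,1,1,1,1,1,1,1,1,2).

Now H_k = ker ∂_k / im ∂_{k+1}, so:

  H_0: rank C_0 − rank ∂_1 = 7 − 6 = 1, and the invariant factors of ∂_1 are all 1, so H_0 ≅ Z.
  H_1: rank ker ∂_1 − rank ∂_2 = (18 − 6) − 12 = 0, and ∂_2 has invariant factor 2 > 1, so H_1 ≅ Z/2Z.
  H_2: rank ker ∂_2 − rank ∂_3 = (12 − 12) − 0 = 0, and there is no ∂_3, so H_2 ≅ 0.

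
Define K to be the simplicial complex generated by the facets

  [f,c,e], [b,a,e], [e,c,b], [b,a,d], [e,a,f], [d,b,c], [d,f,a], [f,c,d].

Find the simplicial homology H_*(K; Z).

Fix the vertex order a < b < c < d < e < f and write every simplex with vertices in increasing order. Then dim K = 2 and the simplices of K are:

  0-simplices (6): a, b, c, d, e, f
  1-simplices (12): ab, ad, ae, af, bc, bd, be, cd, ce, cf, df, ef
  2-simplices (8): abd, abe, adf, aef, bcd, bce, cdf, cef

giving chain groups C_0 ≅ Z^6, C_1 ≅ Z^12, C_2 ≅ Z^8.

Boundary ∂_1: C_1 → C_0 maps an edge to its endpoints' difference, ∂[p,q] = q − p. For instance
  ∂cf = f − c.
The resulting 6×12 matrix has rank 5, and its Smith normal form has invariant factors (1,1,1,1,1).

The boundary map ∂_2: C_2 → C_1 acts by ∂[p,q,r] = [q,r] − [p,r] + [p,q]. For instance
  ∂adf = df − af + ad,
  ∂cef = ef − cf + ce.
As a 12×8 matrix over Z this has rank 7, with invariant factors (1,1,1,1,1,1,1).

From H_k ≅ ker(∂_k) / im(∂_{k+1}) we obtain:

  H_0: rank C_0 − rank ∂_1 = 6 − 5 = 1, and the invariant factors of ∂_1 are all 1, so H_0 = Z.
  H_1: rank ker ∂_1 − rank ∂_2 = (12 − 5) − 7 = 0, and the invariant factors of ∂_2 are all 1, so H_1 = 0.
  H_2: rank ker ∂_2 − rank ∂_3 = (8 − 7) − 0 = 1, and there is no ∂_3, so H_2 = Z.

As a check, the Euler characteristic is 6 − 12 + 8 = 2, which agrees with 1 − 0 + 1 = 2.

H_0 = Z,  H_1 = 0,  H_2 = Z.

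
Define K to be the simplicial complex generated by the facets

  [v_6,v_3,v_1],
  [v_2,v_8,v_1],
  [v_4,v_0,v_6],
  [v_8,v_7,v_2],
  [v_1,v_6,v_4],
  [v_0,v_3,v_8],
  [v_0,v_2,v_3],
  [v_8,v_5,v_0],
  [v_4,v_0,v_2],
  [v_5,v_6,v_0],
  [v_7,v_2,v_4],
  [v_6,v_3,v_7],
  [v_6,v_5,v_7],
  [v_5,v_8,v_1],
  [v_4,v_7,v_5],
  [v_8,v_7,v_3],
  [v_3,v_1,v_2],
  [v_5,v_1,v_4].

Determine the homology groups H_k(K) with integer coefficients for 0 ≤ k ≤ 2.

H_0 ≅ Z,  H_1 ≅ Z ⊕ Z/2Z,  H_2 = 0.

Order the vertices as v_0 < v_1 < v_2 < v_3 < v_4 < v_5 < v_6 < v_7 < v_8. Listing each simplex with vertices in this order, K has dimension 2 with simplices:

  0-simplices (9): [v_0], [v_1], [v_2], [v_3], [v_4], [v_5], [v_6], [v_7], [v_8]
  1-simplices (27): (27 of them)
  2-simplices (18): (18 of them)

so the chain groups are C_0 ≅ Z^9, C_1 ≅ Z^27, C_2 ≅ Z^18.

Boundary ∂_1: C_1 → C_0 is given by ∂[p,q] = [q] − [p]. For instance
  ∂[v_2,v_3] = [v_3] − [v_2].
This gives a 9×27 integer matrix of rank 8; reducing to Smith normal form yields diagonal entries (1,1,1,1,1,1,1,1).

The boundary map ∂_2: C_2 → C_1 acts by ∂[p,q,r] = [q,r] − [p,r] + [p,q]. For instance
  ∂[v_0,v_2,v_3] = [v_2,v_3] − [v_0,v_3] + [v_0,v_2],
  ∂[v_0,v_2,v_4] = [v_2,v_4] − [v_0,v_4] + [v_0,v_2].
This gives a 27×18 integer matrix of rank 18; reducing to Smith normal form yields diagonal entries (1,1,1,1,1,1,1,1,1,1,1,1,1,1,1,1,1,2).

Now H_k = ker ∂_k / im ∂_{k+1}, so:

  H_0: rank C_0 − rank ∂_1 = 9 − 8 = 1, and the invariant factors of ∂_1 are all 1, so H_0 = Z.
  H_1: rank ker ∂_1 − rank ∂_2 = (27 − 8) − 18 = 1, and ∂_2 has invariant factor 2 > 1, so H_1 = Z ⊕ Z/2Z.
  H_2: rank ker ∂_2 − rank ∂_3 = (18 − 18) − 0 = 0, and there is no ∂_3, so H_2 = 0.

As a check, the Euler characteristic is 9 − 27 + 18 = 0, which agrees with 1 − 1 + 0 = 0.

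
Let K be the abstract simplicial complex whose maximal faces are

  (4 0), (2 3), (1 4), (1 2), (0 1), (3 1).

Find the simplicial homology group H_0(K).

H_0 = Z.

We work with the vertex ordering 0 < 1 < 2 < 3 < 4. The simplices of K, each written with vertices in increasing order, are:

  0-simplices (5): [0], [1], [2], [3], [4]
  1-simplices (6): [0,1], [0,4], [1,2], [1,3], [1,4], [2,3]

so the chain groups are C_0 ≅ Z^5, C_1 ≅ Z^6.

The boundary map ∂_1: C_1 → C_0 sends each edge [p,q] (with p < q) to q − p. For instance
  ∂[0,1] = [1] − [0].
The resulting 5×6 matrix has rank 4, and its Smith normal form has invariant factors (1,1,1,1).

Reading off H_k = ker ∂_k / im ∂_{k+1}:

  H_0: rank C_0 − rank ∂_1 = 5 − 4 = 1, and the invariant factors of ∂_1 are all 1, so H_0 ≅ Z.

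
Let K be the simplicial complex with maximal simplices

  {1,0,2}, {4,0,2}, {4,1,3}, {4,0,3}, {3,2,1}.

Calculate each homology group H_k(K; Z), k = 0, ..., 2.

H_0 = Z,  H_1 = Z,  H_2 = 0.

K has 5 vertices, 10 edges, 5 triangles.
rank ∂_0 = 0, rank ∂_1 = 4 ⇒ b_0 = 5 − 0 − 4 = 1; all invariant factors of ∂_1 are 1 so no torsion. So H_0 = Z.
rank ∂_1 = 4, rank ∂_2 = 5 ⇒ b_1 = 10 − 4 − 5 = 1; all invariant factors of ∂_2 are 1 so no torsion. So H_1 = Z.
rank ∂_2 = 5, rank ∂_3 = 0 ⇒ b_2 = 5 − 5 − 0 = 0. So H_2 = 0.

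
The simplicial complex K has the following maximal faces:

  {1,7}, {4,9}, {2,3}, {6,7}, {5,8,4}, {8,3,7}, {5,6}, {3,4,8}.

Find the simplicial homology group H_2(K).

Order the vertices as 1 < 2 < 3 < 4 < 5 < 6 < 7 < 8 < 9. Listing each simplex with vertices in this order, K has dimension 2 with simplices:

  0-simplices (9): [1], [2], [3], [4], [5], [6], [7], [8], [9]
  1-simplices (12): [1,7], [2,3], [3,4], [3,7], [3,8], [4,5], [4,8], [4,9], [5,6], [5,8], [6,7], [7,8]
  2-simplices (3): [3,4,8], [3,7,8], [4,5,8]

Hence C_0 ≅ Z^9, C_1 ≅ Z^12, C_2 ≅ Z^3.

The boundary map ∂_1: C_1 → C_0 sends each edge [p,q] (with p < q) to q − p. For instance
  ∂[4,9] = [9] − [4].
As a 9×12 matrix over Z this has rank 8, with invariant factors (1,1,1,1,1,1,1,1).

The boundary map ∂_2: C_2 → C_1 maps a triangle to the signed sum of its edges. For instance
  ∂[3,4,8] = [4,8] − [3,8] + [3,4],
  ∂[3,7,8] = [7,8] − [3,8] + [3,7].
This gives a 12×3 integer matrix of rank 3; reducing to Smith normal form yields diagonal entries (1,1,1).

Computing H_k = (kernel of ∂_k) / (image of ∂_{k+1}):

  H_2: rank ker ∂_2 − rank ∂_3 = (3 − 3) − 0 = 0, and there is no ∂_3, so H_2 ≅ 0.

H_2 = 0.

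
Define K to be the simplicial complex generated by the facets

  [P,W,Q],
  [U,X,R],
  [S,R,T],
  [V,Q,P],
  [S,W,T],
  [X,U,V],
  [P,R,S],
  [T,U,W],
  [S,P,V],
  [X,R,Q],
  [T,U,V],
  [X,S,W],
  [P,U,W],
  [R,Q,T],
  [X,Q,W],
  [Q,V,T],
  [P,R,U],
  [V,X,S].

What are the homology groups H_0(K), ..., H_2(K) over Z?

Order the vertices as P < Q < R < S < T < U < V < W < X. Listing each simplex with vertices in this order, K has dimension 2 with simplices:

  0-simplices (9): P, Q, R, S, T, U, V, W, X
  1-simplices (27): PQ, PR, PS, PU, PV, PW, QR, QT, QV, QW, QX, RS, RT, RU, RX, ST, SV, SW, SX, TU, TV, TW, UV, UW, UX, VX, WX
  2-simplices (18): PQV, PQW, PRS, PRU, PSV, PUW, QRT, QRX, QTV, QWX, RST, RUX, STW, SVX, SWX, TUV, TUW, UVX

giving chain groups C_0 ≅ Z^9, C_1 ≅ Z^27, C_2 ≅ Z^18.

∂_1: C_1 → C_0 maps an edge to its endpoints' difference, ∂[p,q] = q − p. For instance
  ∂QT = T − Q.
The resulting 9×27 matrix has rank 8, and its Smith normal form has invariant factors (1,1,1,1,1,1,1,1).

Boundary ∂_2: C_2 → C_1 maps a triangle to the signed sum of its edges. For instance
  ∂QRT = RT − QT + QR,
  ∂PQW = QW − PW + PQ.
The resulting 27×18 matrix has rank 17, and its Smith normal form has invariant factors (1,1,1,1,1,1,1,1,1,1,1,1,1,1,1,1,1).

Reading off H_k = ker ∂_k / im ∂_{k+1}:

  H_0: rank C_0 − rank ∂_1 = 9 − 8 = 1, and the invariant factors of ∂_1 are all 1, so H_0 ≅ Z.
  H_1: rank ker ∂_1 − rank ∂_2 = (27 − 8) − 17 = 2, and the invariant factors of ∂_2 are all 1, so H_1 ≅ Z^2.
  H_2: rank ker ∂_2 − rank ∂_3 = (18 − 17) − 0 = 1, and there is no ∂_3, so H_2 ≅ Z.

As a check, the Euler characteristic is 9 − 27 + 18 = 0, which agrees with 1 − 2 + 1 = 0.
(K is a triangulation of the torus T^2.)

H_0 = Z,  H_1 = Z^2,  H_2 = Z.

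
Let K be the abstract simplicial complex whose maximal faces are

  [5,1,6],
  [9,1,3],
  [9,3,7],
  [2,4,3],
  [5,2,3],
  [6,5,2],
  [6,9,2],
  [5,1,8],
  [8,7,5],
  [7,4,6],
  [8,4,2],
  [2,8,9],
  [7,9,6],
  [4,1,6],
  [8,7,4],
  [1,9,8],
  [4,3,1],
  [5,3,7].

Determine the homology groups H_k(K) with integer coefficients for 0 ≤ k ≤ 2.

H_0 = Z,  H_1 = Z^2,  H_2 = Z.

Fix the vertex order 1 < 2 < 3 < 4 < 5 < 6 < 7 < 8 < 9 and write every simplex with vertices in increasing order. Then dim K = 2 and the simplices of K are:

  0-simplices (9): [1], [2], [3], [4], [5], [6], [7], [8], [9]
  1-simplices (27): (27 of them)
  2-simplices (18): [1,3,4], [1,3,9], [1,4,6], [1,5,6], [1,5,8], [1,8,9], [2,3,4], [2,3,5], [2,4,8], [2,5,6], [2,6,9], [2,8,9], [3,5,7], [3,7,9], [4,6,7], [4,7,8], [5,7,8], [6,7,9]

so the chain groups are C_0 ≅ Z^9, C_1 ≅ Z^27, C_2 ≅ Z^18.

Boundary ∂_1: C_1 → C_0 maps an edge to its endpoints' difference, ∂[p,q] = q − p.
This gives a 9×27 integer matrix of rank 8; reducing to Smith normal form yields diagonal entries (1,1,1,1,1,1,1,1).

Boundary ∂_2: C_2 → C_1 acts by ∂[p,q,r] = [q,r] − [p,r] + [p,q]. For instance
  ∂[1,5,8] = [5,8] − [1,8] + [1,5],
  ∂[2,3,4] = [3,4] − [2,4] + [2,3].
The resulting 27×18 matrix has rank 17, and its Smith normal form has invariant factors (1,1,1,1,1,1,1,1,1,1,1,1,1,1,1,1,1).

Now H_k = ker ∂_k / im ∂_{k+1}, so:

  H_0: rank C_0 − rank ∂_1 = 9 − 8 = 1, and the invariant factors of ∂_1 are all 1, so H_0 = Z.
  H_1: rank ker ∂_1 − rank ∂_2 = (27 − 8) − 17 = 2, and the invariant factors of ∂_2 are all 1, so H_1 = Z^2.
  H_2: rank ker ∂_2 − rank ∂_3 = (18 − 17) − 0 = 1, and there is no ∂_3, so H_2 = Z.

(K is a triangulation of the torus T^2.)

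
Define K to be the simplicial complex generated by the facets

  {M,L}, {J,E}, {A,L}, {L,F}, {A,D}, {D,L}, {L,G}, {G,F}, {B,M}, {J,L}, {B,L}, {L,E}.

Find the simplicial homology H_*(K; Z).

H_0 = Z,  H_1 = Z^4.

We work with the vertex ordering A < B < D < E < F < G < J < L < M. The simplices of K, each written with vertices in increasing order, are:

  0-simplices (9): A, B, D, E, F, G, J, L, M
  1-simplices (12): AD, AL, BL, BM, DL, EJ, EL, FG, FL, GL, JL, LM

so the chain groups are C_0 ≅ Z^9, C_1 ≅ Z^12.

∂_1: C_1 → C_0 sends each edge [p,q] (with p < q) to q − p. For instance
  ∂LM = M − L.
This gives a 9×12 integer matrix of rank 8; reducing to Smith normal form yields diagonal entries (1,1,1,1,1,1,1,1).

Computing H_k = (kernel of ∂_k) / (image of ∂_{k+1}):

  H_0: rank C_0 − rank ∂_1 = 9 − 8 = 1, and the invariant factors of ∂_1 are all 1, so H_0 ≅ Z.
  H_1: rank ker ∂_1 − rank ∂_2 = (12 − 8) − 0 = 4, and there is no ∂_2, so H_1 ≅ Z^4.

As a check, the Euler characteristic is 9 − 12 = -3, which agrees with 1 − 4 = -3.
(K is a triangulation of a wedge of 4 circles.)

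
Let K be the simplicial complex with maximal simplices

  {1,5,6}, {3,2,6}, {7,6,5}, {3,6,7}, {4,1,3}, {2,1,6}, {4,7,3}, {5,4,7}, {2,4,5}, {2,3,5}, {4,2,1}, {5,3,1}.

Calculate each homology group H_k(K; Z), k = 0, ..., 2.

H_0 = Z,  H_1 = Z/2,  H_2 = 0.

We work with the vertex ordering 1 < 2 < 3 < 4 < 5 < 6 < 7. The simplices of K, each written with vertices in increasing order, are:

  0-simplices (7): [1], [2], [3], [4], [5], [6], [7]
  1-simplices (18): [1,2], [1,3], [1,4], [1,5], [1,6], [2,3], [2,4], [2,5], [2,6], [3,4], [3,5], [3,6], [3,7], [4,5], [4,7], [5,6], [5,7], [6,7]
  2-simplices (12): [1,2,4], [1,2,6], [1,3,4], [1,3,5], [1,5,6], [2,3,5], [2,3,6], [2,4,5], [3,4,7], [3,6,7], [4,5,7], [5,6,7]

so the chain groups are C_0 ≅ Z^7, C_1 ≅ Z^18, C_2 ≅ Z^12.

The boundary map ∂_1: C_1 → C_0 sends each edge [p,q] (with p < q) to q − p.
The 7×18 boundary matrix has rank 6 and Smith normal form diag(1,1,1,1,1,1).

Boundary ∂_2: C_2 → C_1 sends each 2-simplex [p,q,r] to [q,r] − [p,r] + [p,q]. For instance
  ∂[1,2,6] = [2,6] − [1,6] + [1,2],
  ∂[3,4,7] = [4,7] − [3,7] + [3,4].
This gives a 18×12 integer matrix of rank 12; reducing to Smith normal form yields diagonal entries (1,1,1,1,1,1,1,1,1,1,1,2).

From H_k ≅ ker(∂_k) / im(∂_{k+1}) we obtain:

  H_0: rank C_0 − rank ∂_1 = 7 − 6 = 1, and the invariant factors of ∂_1 are all 1, so H_0 ≅ Z.
  H_1: rank ker ∂_1 − rank ∂_2 = (18 − 6) − 12 = 0, and ∂_2 has invariant factor 2 > 1, so H_1 ≅ Z/2.
  H_2: rank ker ∂_2 − rank ∂_3 = (12 − 12) − 0 = 0, and there is no ∂_3, so H_2 ≅ 0.

(K is a triangulation of the real projective plane RP^2.)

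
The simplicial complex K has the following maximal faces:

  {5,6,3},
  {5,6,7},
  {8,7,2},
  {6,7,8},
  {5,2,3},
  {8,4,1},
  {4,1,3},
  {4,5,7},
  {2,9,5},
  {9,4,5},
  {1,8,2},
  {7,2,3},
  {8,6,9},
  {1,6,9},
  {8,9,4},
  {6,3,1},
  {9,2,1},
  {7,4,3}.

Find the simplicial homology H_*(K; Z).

Take the total order 1 < 2 < 3 < 4 < 5 < 6 < 7 < 8 < 9 on the vertex set. Then K (dimension 2) consists of the simplices:

  0-simplices (9): [1], [2], [3], [4], [5], [6], [7], [8], [9]
  1-simplices (27): (27 of them)
  2-simplices (18): [1,2,8], [1,2,9], [1,3,4], [1,3,6], [1,4,8], [1,6,9], [2,3,5], [2,3,7], [2,5,9], [2,7,8], [3,4,7], [3,5,6], [4,5,7], [4,5,9], [4,8,9], [5,6,7], [6,7,8], [6,8,9]

giving chain groups C_0 ≅ Z^9, C_1 ≅ Z^27, C_2 ≅ Z^18.

∂_1: C_1 → C_0 maps an edge to its endpoints' difference, ∂[p,q] = q − p.
This gives a 9×27 integer matrix of rank 8; reducing to Smith normal form yields diagonal entries (1,1,1,1,1,1,1,1).

Boundary ∂_2: C_2 → C_1 sends each 2-simplex [p,q,r] to [q,r] − [p,r] + [p,q]. For instance
  ∂[2,7,8] = [7,8] − [2,8] + [2,7],
  ∂[2,3,5] = [3,5] − [2,5] + [2,3].
As a 27×18 matrix over Z this has rank 18, with invariant factors (1,1,1,1,1,1,1,1,1,1,1,1,1,1,1,1,1,2).

Computing H_k = (kernel of ∂_k) / (image of ∂_{k+1}):

  H_0: rank C_0 − rank ∂_1 = 9 − 8 = 1, and the invariant factors of ∂_1 are all 1, so H_0 ≅ Z.
  H_1: rank ker ∂_1 − rank ∂_2 = (27 − 8) − 18 = 1, and ∂_2 has invariant factor 2 > 1, so H_1 ≅ Z ⊕ Z/2.
  H_2: rank ker ∂_2 − rank ∂_3 = (18 − 18) − 0 = 0, and there is no ∂_3, so H_2 ≅ 0.

H_0 ≅ Z,  H_1 ≅ Z ⊕ Z/2,  H_2 = 0.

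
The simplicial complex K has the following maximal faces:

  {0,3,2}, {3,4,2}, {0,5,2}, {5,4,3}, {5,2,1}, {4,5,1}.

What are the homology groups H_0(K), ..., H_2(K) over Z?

H_0 ≅ Z,  H_1 ≅ Z,  H_2 = 0.

K has 6 vertices, 12 edges, 6 triangles.
rank ∂_0 = 0, rank ∂_1 = 5 ⇒ b_0 = 6 − 0 − 5 = 1; all invariant factors of ∂_1 are 1 so no torsion. So H_0 ≅ Z.
rank ∂_1 = 5, rank ∂_2 = 6 ⇒ b_1 = 12 − 5 − 6 = 1; all invariant factors of ∂_2 are 1 so no torsion. So H_1 ≅ Z.
rank ∂_2 = 6, rank ∂_3 = 0 ⇒ b_2 = 6 − 6 − 0 = 0. So H_2 ≅ 0.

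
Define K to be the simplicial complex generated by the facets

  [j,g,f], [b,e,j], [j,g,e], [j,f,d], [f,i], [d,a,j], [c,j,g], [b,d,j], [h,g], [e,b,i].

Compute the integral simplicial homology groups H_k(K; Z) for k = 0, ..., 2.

Take the total order a < b < c < d < e < f < g < h < i < j on the vertex set. Then K (dimension 2) consists of the simplices:

  0-simplices (10): a, b, c, d, e, f, g, h, i, j
  1-simplices (18): ad, aj, bd, be, bi, bj, cg, cj, df, dj, eg, ei, ej, fg, fi, fj, gh, gj
  2-simplices (8): adj, bdj, bei, bej, cgj, dfj, egj, fgj

Hence C_0 ≅ Z^10, C_1 ≅ Z^18, C_2 ≅ Z^8.

∂_1: C_1 → C_0 is given by ∂[p,q] = [q] − [p]. For instance
  ∂eg = g − e.
This gives a 10×18 integer matrix of rank 9; reducing to Smith normal form yields diagonal entries (1,1,1,1,1,1,1,1,1).

The boundary map ∂_2: C_2 → C_1 sends each 2-simplex [p,q,r] to [q,r] − [p,r] + [p,q]. For instance
  ∂fgj = gj − fj + fg,
  ∂cgj = gj − cj + cg.
The 18×8 boundary matrix has rank 8 and Smith normal form diag(1,1,1,1,1,1,1,1).

Computing H_k = (kernel of ∂_k) / (image of ∂_{k+1}):

  H_0: rank C_0 − rank ∂_1 = 10 − 9 = 1, and the invariant factors of ∂_1 are all 1, so H_0 = Z.
  H_1: rank ker ∂_1 − rank ∂_2 = (18 − 9) − 8 = 1, and the invariant factors of ∂_2 are all 1, so H_1 = Z.
  H_2: rank ker ∂_2 − rank ∂_3 = (8 − 8) − 0 = 0, and there is no ∂_3, so H_2 = 0.

H_0 = Z,  H_1 = Z,  H_2 = 0.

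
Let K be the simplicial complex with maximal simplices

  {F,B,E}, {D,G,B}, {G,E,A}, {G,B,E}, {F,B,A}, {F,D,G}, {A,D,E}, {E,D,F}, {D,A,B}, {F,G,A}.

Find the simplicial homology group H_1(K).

We work with the vertex ordering A < B < D < E < F < G. The simplices of K, each written with vertices in increasing order, are:

  0-simplices (6): A, B, D, E, F, G
  1-simplices (15): AB, AD, AE, AF, AG, BD, BE, BF, BG, DE, DF, DG, EF, EG, FG
  2-simplices (10): ABD, ABF, ADE, AEG, AFG, BDG, BEF, BEG, DEF, DFG

so the chain groups are C_0 ≅ Z^6, C_1 ≅ Z^15, C_2 ≅ Z^10.

The boundary map ∂_1: C_1 → C_0 maps an edge to its endpoints' difference, ∂[p,q] = q − p.
The resulting 6×15 matrix has rank 5, and its Smith normal form has invariant factors (1,1,1,1,1).

Boundary ∂_2: C_2 → C_1 maps a triangle to the signed sum of its edges. For instance
  ∂AEG = EG − AG + AE,
  ∂BEG = EG − BG + BE.
As a 15×10 matrix over Z this has rank 10, with invariant factors (1,1,1,1,1,1,1,1,1,2).

Computing H_k = (kernel of ∂_k) / (image of ∂_{k+1}):

  H_1: rank ker ∂_1 − rank ∂_2 = (15 − 5) − 10 = 0, and ∂_2 has invariant factor 2 > 1, so H_1 = Z_2.

H_1 = Z_2.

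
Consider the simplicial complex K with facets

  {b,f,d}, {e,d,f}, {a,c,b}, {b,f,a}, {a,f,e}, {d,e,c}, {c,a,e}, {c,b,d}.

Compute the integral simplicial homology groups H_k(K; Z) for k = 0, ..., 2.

We work with the vertex ordering a < b < c < d < e < f. The simplices of K, each written with vertices in increasing order, are:

  0-simplices (6): a, b, c, d, e, f
  1-simplices (12): ab, ac, ae, af, bc, bd, bf, cd, ce, de, df, ef
  2-simplices (8): abc, abf, ace, aef, bcd, bdf, cde, def

so the chain groups are C_0 ≅ Z^6, C_1 ≅ Z^12, C_2 ≅ Z^8.

Boundary ∂_1: C_1 → C_0 is given by ∂[p,q] = [q] − [p]. For instance
  ∂ce = e − c.
The resulting 6×12 matrix has rank 5, and its Smith normal form has invariant factors (1,1,1,1,1).

∂_2: C_2 → C_1 acts by ∂[p,q,r] = [q,r] − [p,r] + [p,q]. For instance
  ∂abc = bc − ac + ab,
  ∂bcd = cd − bd + bc.
As a 12×8 matrix over Z this has rank 7, with invariant factors (1,1,1,1,1,1,1).

From H_k ≅ ker(∂_k) / im(∂_{k+1}) we obtain:

  H_0: rank C_0 − rank ∂_1 = 6 − 5 = 1, and the invariant factors of ∂_1 are all 1, so H_0 ≅ Z.
  H_1: rank ker ∂_1 − rank ∂_2 = (12 − 5) − 7 = 0, and the invariant factors of ∂_2 are all 1, so H_1 ≅ 0.
  H_2: rank ker ∂_2 − rank ∂_3 = (8 − 7) − 0 = 1, and there is no ∂_3, so H_2 ≅ Z.

H_0 ≅ Z,  H_1 = 0,  H_2 ≅ Z.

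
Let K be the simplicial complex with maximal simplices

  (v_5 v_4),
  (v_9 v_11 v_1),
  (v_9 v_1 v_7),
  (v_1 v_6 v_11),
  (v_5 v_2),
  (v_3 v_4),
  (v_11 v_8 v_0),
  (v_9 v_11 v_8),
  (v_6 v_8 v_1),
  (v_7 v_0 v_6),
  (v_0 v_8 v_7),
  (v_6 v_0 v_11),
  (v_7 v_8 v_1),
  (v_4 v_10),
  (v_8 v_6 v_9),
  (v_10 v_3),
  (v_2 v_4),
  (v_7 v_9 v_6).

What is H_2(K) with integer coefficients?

H_2 ≅ 0.

Order the vertices as v_0 < v_1 < v_2 < v_3 < v_4 < v_5 < v_6 < v_7 < v_8 < v_9 < v_10 < v_11. Listing each simplex with vertices in this order, K has dimension 2 with simplices:

  0-simplices (12): [v_0], [v_1], [v_2], [v_3], [v_4], [v_5], [v_6], [v_7], [v_8], [v_9], [v_10], [v_11]
  1-simplices (24): (24 of them)
  2-simplices (12): (12 of them)

Hence C_0 ≅ Z^12, C_1 ≅ Z^24, C_2 ≅ Z^12.

Boundary ∂_1: C_1 → C_0 maps an edge to its endpoints' difference, ∂[p,q] = q − p. For instance
  ∂[v_3,v_4] = [v_4] − [v_3].
The 12×24 boundary matrix has rank 10 and Smith normal form diag(1,1,1,1,1,1,1,1,1,1).

The boundary map ∂_2: C_2 → C_1 sends each 2-simplex [p,q,r] to [q,r] − [p,r] + [p,q]. For instance
  ∂[v_1,v_6,v_8] = [v_6,v_8] − [v_1,v_8] + [v_1,v_6],
  ∂[v_6,v_7,v_9] = [v_7,v_9] − [v_6,v_9] + [v_6,v_7].
This gives a 24×12 integer matrix of rank 12; reducing to Smith normal form yields diagonal entries (1,1,1,1,1,1,1,1,1,1,1,2).

Now H_k = ker ∂_k / im ∂_{k+1}, so:

  H_2: rank ker ∂_2 − rank ∂_3 = (12 − 12) − 0 = 0, and there is no ∂_3, so H_2 = 0.

(K is a triangulation of the disjoint union of a wedge of 2 circles and the real projective plane RP^2.)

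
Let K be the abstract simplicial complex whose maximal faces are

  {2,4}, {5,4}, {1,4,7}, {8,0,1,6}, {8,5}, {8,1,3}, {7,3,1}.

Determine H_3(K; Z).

K has 9 vertices, 15 edges, 7 triangles, 1 3-simplex.
rank ∂_3 = 1, rank ∂_4 = 0 ⇒ b_3 = 1 − 1 − 0 = 0. So H_3 ≅ 0.

H_3 ≅ 0.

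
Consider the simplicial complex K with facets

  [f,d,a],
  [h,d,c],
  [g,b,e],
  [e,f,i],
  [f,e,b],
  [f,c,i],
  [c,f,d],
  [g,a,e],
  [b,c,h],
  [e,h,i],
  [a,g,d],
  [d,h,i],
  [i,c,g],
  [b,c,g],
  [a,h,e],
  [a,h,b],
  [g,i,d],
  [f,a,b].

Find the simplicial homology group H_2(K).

H_2 ≅ 0.

We work with the vertex ordering a < b < c < d < e < f < g < h < i. The simplices of K, each written with vertices in increasing order, are:

  0-simplices (9): a, b, c, d, e, f, g, h, i
  1-simplices (27): ab, ad, ae, af, ag, ah, bc, be, bf, bg, bh, cd, cf, cg, ch, ci, df, dg, dh, di, ef, eg, eh, ei, fi, gi, hi
  2-simplices (18): abf, abh, adf, adg, aeg, aeh, bcg, bch, bef, beg, cdf, cdh, cfi, cgi, dgi, dhi, efi, ehi

so the chain groups are C_0 ≅ Z^9, C_1 ≅ Z^27, C_2 ≅ Z^18.

The boundary map ∂_1: C_1 → C_0 is given by ∂[p,q] = [q] − [p]. For instance
  ∂eh = h − e.
The 9×27 boundary matrix has rank 8 and Smith normal form diag(1,1,1,1,1,1,1,1).

Boundary ∂_2: C_2 → C_1 acts by ∂[p,q,r] = [q,r] − [p,r] + [p,q]. For instance
  ∂bch = ch − bh + bc,
  ∂bcg = cg − bg + bc.
As a 27×18 matrix over Z this has rank 18, with invariant factors (1,1,1,1,1,1,1,1,1,1,1,1,1,1,1,1,1,2).

Computing H_k = (kernel of ∂_k) / (image of ∂_{k+1}):

  H_2: rank ker ∂_2 − rank ∂_3 = (18 − 18) − 0 = 0, and there is no ∂_3, so H_2 ≅ 0.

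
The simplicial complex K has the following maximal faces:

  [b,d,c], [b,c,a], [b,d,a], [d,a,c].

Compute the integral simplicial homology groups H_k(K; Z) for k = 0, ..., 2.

H_0 = Z,  H_1 = 0,  H_2 = Z.

Fix the vertex order a < b < c < d and write every simplex with vertices in increasing order. Then dim K = 2 and the simplices of K are:

  0-simplices (4): a, b, c, d
  1-simplices (6): ab, ac, ad, bc, bd, cd
  2-simplices (4): abc, abd, acd, bcd

Hence C_0 ≅ Z^4, C_1 ≅ Z^6, C_2 ≅ Z^4.

∂_1: C_1 → C_0 maps an edge to its endpoints' difference, ∂[p,q] = q − p. For instance
  ∂ac = c − a.
As a 4×6 matrix over Z this has rank 3, with invariant factors (1,1,1).

∂_2: C_2 → C_1 acts by ∂[p,q,r] = [q,r] − [p,r] + [p,q]. For instance
  ∂bcd = cd − bd + bc,
  ∂abd = bd − ad + ab.
This gives a 6×4 integer matrix of rank 3; reducing to Smith normal form yields diagonal entries (1,1,1).

From H_k ≅ ker(∂_k) / im(∂_{k+1}) we obtain:

  H_0: rank C_0 − rank ∂_1 = 4 − 3 = 1, and the invariant factors of ∂_1 are all 1, so H_0 ≅ Z.
  H_1: rank ker ∂_1 − rank ∂_2 = (6 − 3) − 3 = 0, and the invariant factors of ∂_2 are all 1, so H_1 ≅ 0.
  H_2: rank ker ∂_2 − rank ∂_3 = (4 − 3) − 0 = 1, and there is no ∂_3, so H_2 ≅ Z.

As a check, the Euler characteristic is 4 − 6 + 4 = 2, which agrees with 1 − 0 + 1 = 2.
(K is a triangulation of the 2-sphere S^2.)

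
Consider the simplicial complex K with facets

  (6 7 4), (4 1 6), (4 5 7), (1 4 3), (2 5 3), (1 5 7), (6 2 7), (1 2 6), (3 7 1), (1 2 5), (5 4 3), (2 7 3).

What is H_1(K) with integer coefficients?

H_1 = Z/2Z.

K has 7 vertices, 18 edges, 12 triangles.
rank ∂_1 = 6, rank ∂_2 = 12 ⇒ b_1 = 18 − 6 − 12 = 0; ∂_2 has invariant factor(s) [2] giving torsion. So H_1 = Z/2Z.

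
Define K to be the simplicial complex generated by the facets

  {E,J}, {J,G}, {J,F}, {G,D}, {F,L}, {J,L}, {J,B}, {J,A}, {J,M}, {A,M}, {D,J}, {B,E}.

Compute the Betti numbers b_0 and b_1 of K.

b_0 = 1, b_1 = 4.

Fix the vertex order A < B < D < E < F < G < J < L < M and write every simplex with vertices in increasing order. Then dim K = 1 and the simplices of K are:

  0-simplices (9): A, B, D, E, F, G, J, L, M
  1-simplices (12): AJ, AM, BE, BJ, DG, DJ, EJ, FJ, FL, GJ, JL, JM

giving chain groups C_0 ≅ Z^9, C_1 ≅ Z^12.

The boundary map ∂_1: C_1 → C_0 is given by ∂[p,q] = [q] − [p]. For instance
  ∂FJ = J − F.
The 9×12 boundary matrix has rank 8 and Smith normal form diag(1,1,1,1,1,1,1,1).

Reading off H_k = ker ∂_k / im ∂_{k+1}:

  H_0: rank C_0 − rank ∂_1 = 9 − 8 = 1, and the invariant factors of ∂_1 are all 1, so H_0 ≅ Z.
  H_1: rank ker ∂_1 − rank ∂_2 = (12 − 8) − 0 = 4, and there is no ∂_2, so H_1 ≅ Z^4.

As a check, the Euler characteristic is 9 − 12 = -3, which agrees with 1 − 4 = -3.

Hence the Betti numbers are b_0 = 1, b_1 = 4.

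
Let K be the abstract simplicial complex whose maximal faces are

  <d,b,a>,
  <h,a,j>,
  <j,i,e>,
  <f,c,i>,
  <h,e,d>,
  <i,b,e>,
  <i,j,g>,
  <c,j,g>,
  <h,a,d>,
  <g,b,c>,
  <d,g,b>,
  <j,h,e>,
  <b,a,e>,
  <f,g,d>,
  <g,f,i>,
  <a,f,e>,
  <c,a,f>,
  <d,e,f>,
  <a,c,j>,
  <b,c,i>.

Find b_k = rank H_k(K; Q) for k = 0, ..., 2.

b_0 = 1, b_1 = 1, b_2 = 0.

Order the vertices as a < b < c < d < e < f < g < h < i < j. Listing each simplex with vertices in this order, K has dimension 2 with simplices:

  0-simplices (10): a, b, c, d, e, f, g, h, i, j
  1-simplices (30): ab, ac, ad, ae, af, ah, aj, bc, bd, be, bg, bi, cf, cg, ci, cj, de, df, dg, dh, ef, eh, ei, ej, fg, fi, gi, gj, hj, ij
  2-simplices (20): abd, abe, acf, acj, adh, aef, ahj, bcg, bci, bdg, bei, cfi, cgj, def, deh, dfg, ehj, eij, fgi, gij

Hence C_0 ≅ Z^10, C_1 ≅ Z^30, C_2 ≅ Z^20.

Boundary ∂_1: C_1 → C_0 maps an edge to its endpoints' difference, ∂[p,q] = q − p. For instance
  ∂fi = i − f.
The resulting 10×30 matrix has rank 9, and its Smith normal form has invariant factors (1,1,1,1,1,1,1,1,1).

∂_2: C_2 → C_1 sends each 2-simplex [p,q,r] to [q,r] − [p,r] + [p,q]. For instance
  ∂acj = cj − aj + ac,
  ∂dfg = fg − dg + df.
The 30×20 boundary matrix has rank 20 and Smith normal form diag(1,1,1,1,1,1,1,1,1,1,1,1,1,1,1,1,1,1,1,2).

From H_k ≅ ker(∂_k) / im(∂_{k+1}) we obtain:

  H_0: rank C_0 − rank ∂_1 = 10 − 9 = 1, and the invariant factors of ∂_1 are all 1, so H_0 ≅ Z.
  H_1: rank ker ∂_1 − rank ∂_2 = (30 − 9) − 20 = 1, and ∂_2 has invariant factor 2 > 1, so H_1 ≅ Z ⊕ Z/2.
  H_2: rank ker ∂_2 − rank ∂_3 = (20 − 20) − 0 = 0, and there is no ∂_3, so H_2 ≅ 0.

Hence the Betti numbers are b_0 = 1, b_1 = 1, b_2 = 0.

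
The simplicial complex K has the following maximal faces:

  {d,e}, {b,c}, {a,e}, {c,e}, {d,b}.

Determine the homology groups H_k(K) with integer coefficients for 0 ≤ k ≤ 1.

Take the total order a < b < c < d < e on the vertex set. Then K (dimension 1) consists of the simplices:

  0-simplices (5): a, b, c, d, e
  1-simplices (5): ae, bc, bd, ce, de

Hence C_0 ≅ Z^5, C_1 ≅ Z^5.

The boundary map ∂_1: C_1 → C_0 sends each edge [p,q] (with p < q) to q − p.
As a 5×5 matrix over Z this has rank 4, with invariant factors (1,1,1,1).

From H_k ≅ ker(∂_k) / im(∂_{k+1}) we obtain:

  H_0: rank C_0 − rank ∂_1 = 5 − 4 = 1, and the invariant factors of ∂_1 are all 1, so H_0 ≅ Z.
  H_1: rank ker ∂_1 − rank ∂_2 = (5 − 4) − 0 = 1, and there is no ∂_2, so H_1 ≅ Z.

H_0 ≅ Z,  H_1 ≅ Z.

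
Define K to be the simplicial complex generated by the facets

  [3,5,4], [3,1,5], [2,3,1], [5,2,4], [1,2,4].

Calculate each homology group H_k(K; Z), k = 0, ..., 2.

H_0 ≅ Z,  H_1 ≅ Z,  H_2 = 0.

K has 5 vertices, 10 edges, 5 triangles.
rank ∂_0 = 0, rank ∂_1 = 4 ⇒ b_0 = 5 − 0 − 4 = 1; all invariant factors of ∂_1 are 1 so no torsion. So H_0 = Z.
rank ∂_1 = 4, rank ∂_2 = 5 ⇒ b_1 = 10 − 4 − 5 = 1; all invariant factors of ∂_2 are 1 so no torsion. So H_1 = Z.
rank ∂_2 = 5, rank ∂_3 = 0 ⇒ b_2 = 5 − 5 − 0 = 0. So H_2 = 0.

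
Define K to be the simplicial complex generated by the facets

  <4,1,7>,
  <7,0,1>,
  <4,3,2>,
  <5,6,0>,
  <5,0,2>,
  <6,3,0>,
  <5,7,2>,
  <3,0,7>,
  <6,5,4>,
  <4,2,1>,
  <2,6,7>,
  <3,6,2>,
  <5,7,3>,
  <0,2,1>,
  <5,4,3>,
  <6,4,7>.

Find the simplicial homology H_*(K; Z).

H_0 ≅ Z,  H_1 ≅ Z^2,  H_2 ≅ Z.

Fix the vertex order 0 < 1 < 2 < 3 < 4 < 5 < 6 < 7 and write every simplex with vertices in increasing order. Then dim K = 2 and the simplices of K are:

  0-simplices (8): [0], [1], [2], [3], [4], [5], [6], [7]
  1-simplices (24): (24 of them)
  2-simplices (16): [0,1,2], [0,1,7], [0,2,5], [0,3,6], [0,3,7], [0,5,6], [1,2,4], [1,4,7], [2,3,4], [2,3,6], [2,5,7], [2,6,7], [3,4,5], [3,5,7], [4,5,6], [4,6,7]

Hence C_0 ≅ Z^8, C_1 ≅ Z^24, C_2 ≅ Z^16.

Boundary ∂_1: C_1 → C_0 sends each edge [p,q] (with p < q) to q − p. For instance
  ∂[0,2] = [2] − [0].
The resulting 8×24 matrix has rank 7, and its Smith normal form has invariant factors (1,1,1,1,1,1,1).

Boundary ∂_2: C_2 → C_1 sends each 2-simplex [p,q,r] to [q,r] − [p,r] + [p,q]. For instance
  ∂[0,1,2] = [1,2] − [0,2] + [0,1],
  ∂[3,4,5] = [4,5] − [3,5] + [3,4].
As a 24×16 matrix over Z this has rank 15, with invariant factors (1,1,1,1,1,1,1,1,1,1,1,1,1,1,1).

Now H_k = ker ∂_k / im ∂_{k+1}, so:

  H_0: rank C_0 − rank ∂_1 = 8 − 7 = 1, and the invariant factors of ∂_1 are all 1, so H_0 ≅ Z.
  H_1: rank ker ∂_1 − rank ∂_2 = (24 − 7) − 15 = 2, and the invariant factors of ∂_2 are all 1, so H_1 ≅ Z^2.
  H_2: rank ker ∂_2 − rank ∂_3 = (16 − 15) − 0 = 1, and there is no ∂_3, so H_2 ≅ Z.

(K is a triangulation of the torus T^2.)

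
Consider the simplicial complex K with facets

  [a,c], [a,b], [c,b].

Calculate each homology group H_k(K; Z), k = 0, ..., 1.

Order the vertices as a < b < c. Listing each simplex with vertices in this order, K has dimension 1 with simplices:

  0-simplices (3): a, b, c
  1-simplices (3): ab, ac, bc

giving chain groups C_0 ≅ Z^3, C_1 ≅ Z^3.

∂_1: C_1 → C_0 sends each edge [p,q] (with p < q) to q − p. For instance
  ∂bc = c − b.
The resulting 3×3 matrix has rank 2, and its Smith normal form has invariant factors (1,1).

Now H_k = ker ∂_k / im ∂_{k+1}, so:

  H_0: rank C_0 − rank ∂_1 = 3 − 2 = 1, and the invariant factors of ∂_1 are all 1, so H_0 ≅ Z.
  H_1: rank ker ∂_1 − rank ∂_2 = (3 − 2) − 0 = 1, and there is no ∂_2, so H_1 ≅ Z.

(K is a triangulation of the circle S^1.)

H_0 = Z,  H_1 = Z.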